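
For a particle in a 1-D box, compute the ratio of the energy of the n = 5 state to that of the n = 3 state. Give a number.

Since E_n ∝ n², the ratio is (5/3)² = 2.77778.

2.77778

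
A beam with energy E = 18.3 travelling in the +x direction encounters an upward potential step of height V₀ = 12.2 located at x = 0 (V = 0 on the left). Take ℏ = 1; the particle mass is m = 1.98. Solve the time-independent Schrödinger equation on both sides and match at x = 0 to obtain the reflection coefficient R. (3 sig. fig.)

R = 0.0718

The wavenumbers are k₁ = √(2mE)/ℏ = 8.513 on the left and k₂ = √(2m(E − V₀))/ℏ = 4.915 on the right.
Continuity of ψ and ψ′ at the step yields the reflection amplitude r = (k₁ − k₂)/(k₁ + k₂) = 0.2679; thus R = |r|² = 0.07180, T = 0.9282.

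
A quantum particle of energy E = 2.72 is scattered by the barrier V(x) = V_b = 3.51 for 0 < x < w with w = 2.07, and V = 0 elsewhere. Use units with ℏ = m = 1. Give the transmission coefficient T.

T = 0.0153

Since E < V_b the interior solution is evanescent with decay constant κ = √(2m(V_b − E))/ℏ = 1.257.
κw = 2.602, sinh(κw) = 6.708.
Matching ψ, ψ′ at both faces gives T = [1 + V_b² sinh²(κw) / (4E(V_b − E))]⁻¹ = 1/65.50 = 0.0153.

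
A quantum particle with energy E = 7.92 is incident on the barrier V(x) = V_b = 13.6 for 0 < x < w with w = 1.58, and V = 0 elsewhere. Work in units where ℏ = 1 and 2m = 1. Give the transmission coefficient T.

T = 0.00208

Since E < V_b the interior solution is evanescent with decay constant κ = √(2m(V_b − E))/ℏ = 2.383.
κw = 3.766, sinh(κw) = 21.58.
The exact tunnelling result is T⁻¹ = 1 + V_b² sinh²(κw) / [4E(V_b − E)] = 479.8, so T = 0.00208.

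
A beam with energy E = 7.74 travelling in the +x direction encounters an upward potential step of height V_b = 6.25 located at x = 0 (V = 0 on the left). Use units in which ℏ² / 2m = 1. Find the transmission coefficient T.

The wavenumbers are k₁ = √(2mE)/ℏ = 2.782 on the left and k₂ = √(2m(E − V_b))/ℏ = 1.221 on the right.
Matching ψ and ψ′ at x = 0 gives r = (k₁ − k₂)/(k₁ + k₂), so R = r² = 0.1522 and T = 1 − R = 0.8478.

T = 0.848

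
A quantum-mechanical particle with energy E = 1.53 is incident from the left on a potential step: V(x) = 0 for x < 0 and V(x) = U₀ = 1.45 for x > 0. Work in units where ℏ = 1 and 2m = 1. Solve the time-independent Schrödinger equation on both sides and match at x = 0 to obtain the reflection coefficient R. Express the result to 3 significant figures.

R = 0.394

The wavenumbers are k₁ = √(2mE)/ℏ = 1.237 on the left and k₂ = √(2m(E − U₀))/ℏ = 0.2828 on the right.
Matching ψ and ψ′ at x = 0 gives r = (k₁ − k₂)/(k₁ + k₂), so R = r² = 0.3941 and T = 1 − R = 0.6059.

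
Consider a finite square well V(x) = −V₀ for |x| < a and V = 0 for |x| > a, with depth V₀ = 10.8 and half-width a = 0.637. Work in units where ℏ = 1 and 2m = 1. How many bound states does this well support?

N = 2

The dimensionless depth is z₀ = a√(2mV₀)/ℏ = 0.637 × √(10.80) = 2.093.
A new bound state (alternating even/odd) appears each time z₀ passes a multiple of π/2, so N = ⌊2z₀/π⌋ + 1 = ⌊1.333⌋ + 1 = 2.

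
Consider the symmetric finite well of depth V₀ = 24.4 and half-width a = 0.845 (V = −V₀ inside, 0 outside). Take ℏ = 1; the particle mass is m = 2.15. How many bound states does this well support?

The dimensionless depth is z₀ = a√(2mV₀)/ℏ = 0.845 × √(104.9) = 8.655.
The even/odd transcendental equations gain one root per π/2 in z₀, giving N = 1 + ⌊2z₀/π⌋ = 1 + ⌊5.510⌋ = 6.

N = 6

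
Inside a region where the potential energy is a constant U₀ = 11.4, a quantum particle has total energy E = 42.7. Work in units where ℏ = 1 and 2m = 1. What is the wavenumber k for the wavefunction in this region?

With E > U₀ the solution is oscillatory, ψ ∝ e^{±ikx} with k = √(2m(E − U₀))/ℏ.
k = √(2 × 0.5 × 31.3) = 5.595.

k = 5.59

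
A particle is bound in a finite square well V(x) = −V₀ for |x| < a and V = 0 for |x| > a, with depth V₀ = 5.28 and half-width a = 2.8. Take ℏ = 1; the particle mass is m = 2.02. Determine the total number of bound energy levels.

Define the well-strength parameter z₀ = (a/ℏ)√(2mV₀) = 2.8 × √(2·2.02·5.28) = 12.93.
The even/odd transcendental equations gain one root per π/2 in z₀, giving N = 1 + ⌊2z₀/π⌋ = 1 + ⌊8.233⌋ = 9.

N = 9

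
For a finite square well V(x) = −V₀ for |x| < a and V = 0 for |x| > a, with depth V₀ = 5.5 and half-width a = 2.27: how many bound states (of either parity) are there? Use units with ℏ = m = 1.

N = 5

Define the well-strength parameter z₀ = (a/ℏ)√(2mV₀) = 2.27 × √(2·1·5.5) = 7.529.
The even/odd transcendental equations gain one root per π/2 in z₀, giving N = 1 + ⌊2z₀/π⌋ = 1 + ⌊4.793⌋ = 5.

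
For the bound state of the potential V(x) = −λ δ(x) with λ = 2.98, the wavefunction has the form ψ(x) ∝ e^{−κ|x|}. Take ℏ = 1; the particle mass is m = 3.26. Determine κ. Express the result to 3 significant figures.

Integrate −(ℏ²/2m)ψ'' − λδ(x)ψ = Eψ from −ε to +ε: the ψ'' term gives ψ'(0⁺) − ψ'(0⁻) and the δ term gives −(2mλ/ℏ²)ψ(0).
With ψ ∝ e^{−κ|x|} this yields −2κ = −2mλ/ℏ², so κ = mλ/ℏ² = 9.715.

κ = 9.71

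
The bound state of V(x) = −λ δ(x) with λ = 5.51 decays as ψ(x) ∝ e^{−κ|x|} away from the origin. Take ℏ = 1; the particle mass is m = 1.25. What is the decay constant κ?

κ = 6.89

Integrating the TISE across x = 0 gives the cusp condition ψ'(0⁺) − ψ'(0⁻) = −(2mλ/ℏ²)ψ(0).
With ψ ∝ e^{−κ|x|} this yields −2κ = −2mλ/ℏ², so κ = mλ/ℏ² = 6.888.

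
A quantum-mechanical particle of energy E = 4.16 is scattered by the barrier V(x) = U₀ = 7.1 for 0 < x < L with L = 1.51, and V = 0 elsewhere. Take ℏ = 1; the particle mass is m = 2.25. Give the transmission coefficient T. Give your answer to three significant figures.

T = 0.0000658

E < U₀: inside the barrier ψ ∝ e^{±κx} with κ = √(2m(U₀ − E))/ℏ = 3.637.
κL = 5.492, sinh(κL) = 121.4.
Matching ψ, ψ′ at both faces gives T = [1 + U₀² sinh²(κL) / (4E(U₀ − E))]⁻¹ = 1/15190 = 0.0000658.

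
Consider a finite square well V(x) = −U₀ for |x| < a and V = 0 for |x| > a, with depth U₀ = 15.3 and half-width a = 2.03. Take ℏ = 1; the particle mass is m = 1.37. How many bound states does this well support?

The dimensionless depth is z₀ = a√(2mU₀)/ℏ = 2.03 × √(41.92) = 13.14.
A new bound state (alternating even/odd) appears each time z₀ passes a multiple of π/2, so N = ⌊2z₀/π⌋ + 1 = ⌊8.368⌋ + 1 = 9.

N = 9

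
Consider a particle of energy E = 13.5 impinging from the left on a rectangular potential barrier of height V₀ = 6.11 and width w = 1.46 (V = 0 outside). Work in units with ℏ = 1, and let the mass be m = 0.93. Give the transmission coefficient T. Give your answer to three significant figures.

T = 0.948

Above the barrier the interior wavenumber is k₂ = √(2m(E − V₀))/ℏ = 3.707, giving phase k₂w = 5.413.
Matching at both interfaces gives T⁻¹ = 1 + V₀² sin²(k₂w) / [4E(E − V₀)] = 1.055, hence T = 0.948.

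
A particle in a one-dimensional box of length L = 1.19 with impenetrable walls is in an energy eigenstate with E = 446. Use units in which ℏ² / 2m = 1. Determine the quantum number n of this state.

For an infinite well E_n = n²π²ℏ²/(2mL²), so n = (L/πℏ)√(2mE).
n = (1.19/π) × √(2 × 0.5 × 446) = 8.000 → n = 8.

n = 8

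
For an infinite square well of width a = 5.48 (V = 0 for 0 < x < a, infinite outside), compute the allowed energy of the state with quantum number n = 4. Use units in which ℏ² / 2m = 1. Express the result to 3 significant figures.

Requiring ψ(0) = ψ(a) = 0 quantises k = nπ/a, hence E_n = ℏ²k²/2m = n²π²ℏ²/(2ma²).
E_4 = 4² × π² / (2 × 0.5 × 5.48²) = 5.258.

E = 5.26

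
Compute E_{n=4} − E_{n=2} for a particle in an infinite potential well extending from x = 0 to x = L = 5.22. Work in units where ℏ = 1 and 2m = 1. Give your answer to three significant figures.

E_n = n²π²ℏ²/(2mL²), so ΔE = (4² − 2²) π²ℏ²/(2mL²).
ΔE = 12 × π² / (2 × 0.5 × 5.22²) = 4.347.

ΔE = 4.35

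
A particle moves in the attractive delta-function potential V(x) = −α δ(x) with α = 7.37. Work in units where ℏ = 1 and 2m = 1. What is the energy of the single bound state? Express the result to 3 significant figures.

E = -13.6

The bound state is ψ(x) = √κ e^{−κ|x|}. The derivative jump ψ'(0⁺) − ψ'(0⁻) = −(2mα/ℏ²)ψ(0) fixes κ = mα/ℏ² = 3.685.
Then E = −ℏ²κ²/(2m) = −mα²/(2ℏ²) = -13.58.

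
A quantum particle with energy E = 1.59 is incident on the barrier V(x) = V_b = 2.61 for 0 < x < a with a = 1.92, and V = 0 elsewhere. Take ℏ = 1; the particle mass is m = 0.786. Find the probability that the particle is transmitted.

T = 0.0290

Since E < V_b the interior solution is evanescent with decay constant κ = √(2m(V_b − E))/ℏ = 1.266.
κa = 2.431, sinh(κa) = 5.643.
The exact tunnelling result is T⁻¹ = 1 + V_b² sinh²(κa) / [4E(V_b − E)] = 34.43, so T = 0.0290.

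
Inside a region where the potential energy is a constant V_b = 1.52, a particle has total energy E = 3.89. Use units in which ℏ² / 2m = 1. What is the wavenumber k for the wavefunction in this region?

k = 1.54

With E > V_b the solution is oscillatory, ψ ∝ e^{±ikx} with k = √(2m(E − V_b))/ℏ.
k = √(2 × 0.5 × 2.37) = 1.539.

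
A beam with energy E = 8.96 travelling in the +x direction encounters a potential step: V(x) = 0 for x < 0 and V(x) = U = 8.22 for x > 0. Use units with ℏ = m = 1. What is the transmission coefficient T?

The wavenumbers are k₁ = √(2mE)/ℏ = 4.233 on the left and k₂ = √(2m(E − U))/ℏ = 1.217 on the right.
Continuity of ψ and ψ′ at the step yields the reflection amplitude r = (k₁ − k₂)/(k₁ + k₂) = 0.5535; thus R = |r|² = 0.3064, T = 0.6936.

T = 0.694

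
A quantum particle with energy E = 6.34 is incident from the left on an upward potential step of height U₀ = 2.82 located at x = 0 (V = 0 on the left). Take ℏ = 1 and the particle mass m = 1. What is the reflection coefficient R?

The wavenumbers are k₁ = √(2mE)/ℏ = 3.561 on the left and k₂ = √(2m(E − U₀))/ℏ = 2.653 on the right.
Matching ψ and ψ′ at x = 0 gives r = (k₁ − k₂)/(k₁ + k₂), so R = r² = 0.02133 and T = 1 − R = 0.9787.

R = 0.0213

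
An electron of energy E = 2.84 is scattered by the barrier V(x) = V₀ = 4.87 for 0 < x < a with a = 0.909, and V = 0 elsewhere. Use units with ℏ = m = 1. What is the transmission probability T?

E < V₀: inside the barrier ψ ∝ e^{±κx} with κ = √(2m(V₀ − E))/ℏ = 2.015.
κa = 1.832, sinh(κa) = 3.042.
The exact tunnelling result is T⁻¹ = 1 + V₀² sinh²(κa) / [4E(V₀ − E)] = 10.52, so T = 0.0951.

T = 0.0951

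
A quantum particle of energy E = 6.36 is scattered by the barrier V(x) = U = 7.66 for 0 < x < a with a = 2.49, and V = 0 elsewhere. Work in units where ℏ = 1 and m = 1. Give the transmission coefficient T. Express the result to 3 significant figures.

T = 0.000734

E < U: inside the barrier ψ ∝ e^{±κx} with κ = √(2m(U − E))/ℏ = 1.612.
κa = 4.015, sinh(κa) = 27.70.
Matching ψ, ψ′ at both faces gives T = [1 + U² sinh²(κa) / (4E(U − E))]⁻¹ = 1/1363 = 0.000734.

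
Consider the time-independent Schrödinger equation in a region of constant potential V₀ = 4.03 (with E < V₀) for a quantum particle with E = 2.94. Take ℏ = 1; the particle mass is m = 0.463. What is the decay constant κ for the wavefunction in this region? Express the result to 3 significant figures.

Since E < V₀ the TISE in this region is ψ'' = κ²ψ with κ = √(2m(V₀ − E))/ℏ.
κ = √(2 × 0.463 × 1.09) = 1.005.

κ = 1.00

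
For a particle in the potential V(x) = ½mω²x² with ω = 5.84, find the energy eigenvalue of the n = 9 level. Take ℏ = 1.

The oscillator eigenvalues are E_n = ℏω(n + ½), so E_9 = 5.84 × 9.5 = 55.48.

E = 55.5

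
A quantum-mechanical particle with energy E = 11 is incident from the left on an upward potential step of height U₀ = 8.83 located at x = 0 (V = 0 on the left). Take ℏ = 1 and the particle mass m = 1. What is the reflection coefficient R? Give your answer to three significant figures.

The wavenumbers are k₁ = √(2mE)/ℏ = 4.690 on the left and k₂ = √(2m(E − U₀))/ℏ = 2.083 on the right.
Matching ψ and ψ′ at x = 0 gives r = (k₁ − k₂)/(k₁ + k₂), so R = r² = 0.1481 and T = 1 − R = 0.8519.

R = 0.148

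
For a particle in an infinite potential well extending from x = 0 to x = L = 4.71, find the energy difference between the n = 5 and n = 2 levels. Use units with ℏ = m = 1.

E_n = n²π²ℏ²/(2mL²), so ΔE = (5² − 2²) π²ℏ²/(2mL²).
ΔE = 21 × π² / (2 × 1 × 4.71²) = 4.671.

ΔE = 4.67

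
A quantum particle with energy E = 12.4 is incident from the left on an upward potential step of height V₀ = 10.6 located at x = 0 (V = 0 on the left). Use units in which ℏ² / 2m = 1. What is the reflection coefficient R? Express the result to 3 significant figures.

R = 0.201

The wavenumbers are k₁ = √(2mE)/ℏ = 3.521 on the left and k₂ = √(2m(E − V₀))/ℏ = 1.342 on the right.
Continuity of ψ and ψ′ at the step yields the reflection amplitude r = (k₁ − k₂)/(k₁ + k₂) = 0.4482; thus R = |r|² = 0.2009, T = 0.7991.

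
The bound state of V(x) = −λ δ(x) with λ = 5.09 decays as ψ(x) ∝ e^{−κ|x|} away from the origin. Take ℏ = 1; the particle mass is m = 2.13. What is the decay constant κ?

Integrating the TISE across x = 0 gives the cusp condition ψ'(0⁺) − ψ'(0⁻) = −(2mλ/ℏ²)ψ(0).
With ψ ∝ e^{−κ|x|} this yields −2κ = −2mλ/ℏ², so κ = mλ/ℏ² = 10.84.

κ = 10.8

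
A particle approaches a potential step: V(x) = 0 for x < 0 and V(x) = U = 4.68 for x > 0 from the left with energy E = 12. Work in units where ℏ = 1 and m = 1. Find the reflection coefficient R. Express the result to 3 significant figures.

On each side the TISE gives plane waves with k = √(2m(E − V))/ℏ: k₁ = √(2·1·12) = 4.899, k₂ = √(2·1·7.32) = 3.826.
Continuity of ψ and ψ′ at the step yields the reflection amplitude r = (k₁ − k₂)/(k₁ + k₂) = 0.1229; thus R = |r|² = 0.01512, T = 0.9849.

R = 0.0151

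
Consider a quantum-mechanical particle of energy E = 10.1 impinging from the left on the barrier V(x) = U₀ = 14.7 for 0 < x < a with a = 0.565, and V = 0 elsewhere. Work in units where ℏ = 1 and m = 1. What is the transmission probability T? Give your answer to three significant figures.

E < U₀: inside the barrier ψ ∝ e^{±κx} with κ = √(2m(U₀ − E))/ℏ = 3.033.
κa = 1.714, sinh(κa) = 2.685.
Matching ψ, ψ′ at both faces gives T = [1 + U₀² sinh²(κa) / (4E(U₀ − E))]⁻¹ = 1/9.381 = 0.107.

T = 0.107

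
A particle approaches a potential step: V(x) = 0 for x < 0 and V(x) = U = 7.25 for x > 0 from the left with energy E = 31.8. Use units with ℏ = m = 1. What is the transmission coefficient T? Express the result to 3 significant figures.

T = 0.996

On each side the TISE gives plane waves with k = √(2m(E − V))/ℏ: k₁ = √(2·1·31.8) = 7.975, k₂ = √(2·1·24.55) = 7.007.
Continuity of ψ and ψ′ at the step yields the reflection amplitude r = (k₁ − k₂)/(k₁ + k₂) = 0.06460; thus R = |r|² = 0.004173, T = 0.9958.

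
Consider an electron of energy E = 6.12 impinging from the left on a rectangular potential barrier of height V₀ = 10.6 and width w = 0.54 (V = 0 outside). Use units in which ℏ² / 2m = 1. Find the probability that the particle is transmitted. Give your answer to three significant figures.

E < V₀: inside the barrier ψ ∝ e^{±κx} with κ = √(2m(V₀ − E))/ℏ = 2.117.
κw = 1.143, sinh(κw) = 1.409.
The exact tunnelling result is T⁻¹ = 1 + V₀² sinh²(κw) / [4E(V₀ − E)] = 3.033, so T = 0.330.

T = 0.330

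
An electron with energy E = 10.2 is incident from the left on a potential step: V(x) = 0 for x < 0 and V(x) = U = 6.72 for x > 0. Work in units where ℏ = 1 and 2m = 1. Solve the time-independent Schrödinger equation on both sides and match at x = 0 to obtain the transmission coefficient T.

The wavenumbers are k₁ = √(2mE)/ℏ = 3.194 on the left and k₂ = √(2m(E − U))/ℏ = 1.865 on the right.
Matching ψ and ψ′ at x = 0 gives r = (k₁ − k₂)/(k₁ + k₂), so R = r² = 0.06893 and T = 1 − R = 0.9311.

T = 0.931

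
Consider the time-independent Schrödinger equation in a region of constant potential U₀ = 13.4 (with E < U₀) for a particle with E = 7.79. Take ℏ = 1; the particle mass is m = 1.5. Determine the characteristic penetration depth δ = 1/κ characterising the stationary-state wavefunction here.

Since E < U₀ the TISE in this region is ψ'' = κ²ψ with κ = √(2m(U₀ − E))/ℏ.
κ = √(2 × 1.5 × 5.61) = 4.102. The penetration depth is δ = 1/κ = 0.244.

δ = 0.244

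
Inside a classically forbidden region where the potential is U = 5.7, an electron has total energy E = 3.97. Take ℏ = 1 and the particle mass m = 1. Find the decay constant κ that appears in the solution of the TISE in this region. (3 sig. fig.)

Since E < U the TISE in this region is ψ'' = κ²ψ with κ = √(2m(U − E))/ℏ.
κ = √(2 × 1 × 1.73) = 1.860.

κ = 1.86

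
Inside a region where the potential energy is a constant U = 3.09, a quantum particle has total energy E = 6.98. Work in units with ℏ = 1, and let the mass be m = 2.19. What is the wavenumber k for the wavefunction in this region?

With E > U the solution is oscillatory, ψ ∝ e^{±ikx} with k = √(2m(E − U))/ℏ.
k = √(2 × 2.19 × 3.89) = 4.128.

k = 4.13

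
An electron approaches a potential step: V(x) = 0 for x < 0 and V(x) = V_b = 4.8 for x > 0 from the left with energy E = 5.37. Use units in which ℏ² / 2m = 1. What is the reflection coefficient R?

R = 0.259

On each side the TISE gives plane waves with k = √(2m(E − V))/ℏ: k₁ = √(2·½·5.37) = 2.317, k₂ = √(2·½·0.57) = 0.7550.
Continuity of ψ and ψ′ at the step yields the reflection amplitude r = (k₁ − k₂)/(k₁ + k₂) = 0.5085; thus R = |r|² = 0.2586, T = 0.7414.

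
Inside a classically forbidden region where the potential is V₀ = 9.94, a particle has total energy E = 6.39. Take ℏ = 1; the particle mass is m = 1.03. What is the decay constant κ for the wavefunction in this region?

Since E < V₀ the TISE in this region is ψ'' = κ²ψ with κ = √(2m(V₀ − E))/ℏ.
κ = √(2 × 1.03 × 3.55) = 2.704.

κ = 2.70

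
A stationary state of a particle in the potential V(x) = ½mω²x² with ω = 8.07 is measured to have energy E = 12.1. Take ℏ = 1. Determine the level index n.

E_n = ℏω(n + ½) ⇒ n = E/(ℏω) − ½ = 12.1/8.07 − 0.5 = 0.999 → n = 1.

n = 1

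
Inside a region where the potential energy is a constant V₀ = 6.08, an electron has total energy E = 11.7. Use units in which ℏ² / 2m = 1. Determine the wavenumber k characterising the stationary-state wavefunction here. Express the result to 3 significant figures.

k = 2.37

With E > V₀ the solution is oscillatory, ψ ∝ e^{±ikx} with k = √(2m(E − V₀))/ℏ.
k = √(2 × 0.5 × 5.62) = 2.371.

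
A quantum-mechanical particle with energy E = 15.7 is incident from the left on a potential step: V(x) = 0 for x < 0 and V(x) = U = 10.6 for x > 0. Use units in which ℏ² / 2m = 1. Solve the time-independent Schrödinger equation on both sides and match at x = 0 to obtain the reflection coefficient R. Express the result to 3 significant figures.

The wavenumbers are k₁ = √(2mE)/ℏ = 3.962 on the left and k₂ = √(2m(E − U))/ℏ = 2.258 on the right.
Matching ψ and ψ′ at x = 0 gives r = (k₁ − k₂)/(k₁ + k₂), so R = r² = 0.07504 and T = 1 − R = 0.9250.

R = 0.0750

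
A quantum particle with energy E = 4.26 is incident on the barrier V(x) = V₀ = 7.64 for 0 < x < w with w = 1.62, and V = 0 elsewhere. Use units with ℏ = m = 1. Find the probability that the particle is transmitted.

Since E < V₀ the interior solution is evanescent with decay constant κ = √(2m(V₀ − E))/ℏ = 2.600.
κw = 4.212, sinh(κw) = 33.74.
The exact tunnelling result is T⁻¹ = 1 + V₀² sinh²(κw) / [4E(V₀ − E)] = 1155, so T = 0.000866.

T = 0.000866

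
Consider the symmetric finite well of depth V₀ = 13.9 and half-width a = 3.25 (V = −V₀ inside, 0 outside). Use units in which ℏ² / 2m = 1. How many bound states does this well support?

N = 8

The dimensionless depth is z₀ = a√(2mV₀)/ℏ = 3.25 × √(13.90) = 12.12.
The even/odd transcendental equations gain one root per π/2 in z₀, giving N = 1 + ⌊2z₀/π⌋ = 1 + ⌊7.714⌋ = 8.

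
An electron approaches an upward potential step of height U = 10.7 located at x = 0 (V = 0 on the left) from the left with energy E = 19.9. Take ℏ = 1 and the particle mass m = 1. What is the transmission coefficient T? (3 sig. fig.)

T = 0.964

The wavenumbers are k₁ = √(2mE)/ℏ = 6.309 on the left and k₂ = √(2m(E − U))/ℏ = 4.290 on the right.
Continuity of ψ and ψ′ at the step yields the reflection amplitude r = (k₁ − k₂)/(k₁ + k₂) = 0.1905; thus R = |r|² = 0.03630, T = 0.9637.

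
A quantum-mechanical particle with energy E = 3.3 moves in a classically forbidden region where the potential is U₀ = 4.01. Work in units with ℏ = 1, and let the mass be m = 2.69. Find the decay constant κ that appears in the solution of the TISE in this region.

Since E < U₀ the TISE in this region is ψ'' = κ²ψ with κ = √(2m(U₀ − E))/ℏ.
κ = √(2 × 2.69 × 0.71) = 1.954.

κ = 1.95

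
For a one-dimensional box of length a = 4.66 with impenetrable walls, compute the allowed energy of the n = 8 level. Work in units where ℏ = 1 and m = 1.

The infinite-well eigenfunctions ψ_n = √(2/a) sin(nπx/a) vanish at both walls, giving E_n = n²π²ℏ²/(2ma²).
E_8 = 8² × π² / (2 × 1 × 4.66²) = 14.54.

E = 14.5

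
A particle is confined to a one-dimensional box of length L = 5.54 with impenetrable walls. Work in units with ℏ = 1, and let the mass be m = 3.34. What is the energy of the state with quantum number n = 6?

Requiring ψ(0) = ψ(L) = 0 quantises k = nπ/L, hence E_n = ℏ²k²/2m = n²π²ℏ²/(2mL²).
E_6 = 6² × π² / (2 × 3.34 × 5.54²) = 1.733.

E = 1.73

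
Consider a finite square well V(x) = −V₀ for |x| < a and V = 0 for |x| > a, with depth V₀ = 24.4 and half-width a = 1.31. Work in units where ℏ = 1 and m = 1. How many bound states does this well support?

The dimensionless depth is z₀ = a√(2mV₀)/ℏ = 1.31 × √(48.80) = 9.151.
The even/odd transcendental equations gain one root per π/2 in z₀, giving N = 1 + ⌊2z₀/π⌋ = 1 + ⌊5.826⌋ = 6.

N = 6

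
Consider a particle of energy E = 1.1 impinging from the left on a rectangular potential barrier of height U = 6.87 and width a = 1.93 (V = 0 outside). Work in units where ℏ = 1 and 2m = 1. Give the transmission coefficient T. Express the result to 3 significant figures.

Since E < U the interior solution is evanescent with decay constant κ = √(2m(U − E))/ℏ = 2.402.
κa = 4.636, sinh(κa) = 51.56.
The exact tunnelling result is T⁻¹ = 1 + U² sinh²(κa) / [4E(U − E)] = 4943, so T = 0.000202.

T = 0.000202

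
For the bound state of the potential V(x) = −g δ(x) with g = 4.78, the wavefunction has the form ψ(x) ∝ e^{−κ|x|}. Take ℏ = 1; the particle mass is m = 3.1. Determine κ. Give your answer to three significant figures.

Integrating the TISE across x = 0 gives the cusp condition ψ'(0⁺) − ψ'(0⁻) = −(2mg/ℏ²)ψ(0).
With ψ ∝ e^{−κ|x|} this yields −2κ = −2mg/ℏ², so κ = mg/ℏ² = 14.82.

κ = 14.8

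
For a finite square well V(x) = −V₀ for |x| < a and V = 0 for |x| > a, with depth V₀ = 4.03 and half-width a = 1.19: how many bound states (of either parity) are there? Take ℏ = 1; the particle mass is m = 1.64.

Define the well-strength parameter z₀ = (a/ℏ)√(2mV₀) = 1.19 × √(2·1.64·4.03) = 4.326.
A new bound state (alternating even/odd) appears each time z₀ passes a multiple of π/2, so N = ⌊2z₀/π⌋ + 1 = ⌊2.754⌋ + 1 = 3.

N = 3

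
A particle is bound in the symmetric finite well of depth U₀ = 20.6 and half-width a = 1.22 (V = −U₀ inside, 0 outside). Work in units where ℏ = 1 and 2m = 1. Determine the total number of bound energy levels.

The dimensionless depth is z₀ = a√(2mU₀)/ℏ = 1.22 × √(20.60) = 5.537.
The even/odd transcendental equations gain one root per π/2 in z₀, giving N = 1 + ⌊2z₀/π⌋ = 1 + ⌊3.525⌋ = 4.

N = 4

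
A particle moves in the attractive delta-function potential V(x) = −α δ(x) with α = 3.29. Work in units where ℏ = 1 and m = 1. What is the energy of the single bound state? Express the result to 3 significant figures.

For x ≠ 0 the bound state is ψ ∝ e^{−κ|x|}; integrating the TISE across the delta gives the cusp condition 2κ = 2mα/ℏ², so κ = 3.290.
Then E = −ℏ²κ²/(2m) = −mα²/(2ℏ²) = -5.412.

E = -5.41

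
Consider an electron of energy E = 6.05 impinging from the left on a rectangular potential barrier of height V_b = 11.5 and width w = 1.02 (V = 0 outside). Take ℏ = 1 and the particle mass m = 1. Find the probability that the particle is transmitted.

T = 0.00473

E < V_b: inside the barrier ψ ∝ e^{±κx} with κ = √(2m(V_b − E))/ℏ = 3.302.
κw = 3.368, sinh(κw) = 14.49.
The exact tunnelling result is T⁻¹ = 1 + V_b² sinh²(κw) / [4E(V_b − E)] = 211.4, so T = 0.00473.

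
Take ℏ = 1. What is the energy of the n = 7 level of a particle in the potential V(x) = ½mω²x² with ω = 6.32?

E = 47.4

The oscillator eigenvalues are E_n = ℏω(n + ½), so E_7 = 6.32 × 7.5 = 47.40.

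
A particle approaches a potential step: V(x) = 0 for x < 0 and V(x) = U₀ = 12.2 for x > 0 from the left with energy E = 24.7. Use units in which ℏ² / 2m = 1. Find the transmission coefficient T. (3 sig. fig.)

The wavenumbers are k₁ = √(2mE)/ℏ = 4.970 on the left and k₂ = √(2m(E − U₀))/ℏ = 3.536 on the right.
Matching ψ and ψ′ at x = 0 gives r = (k₁ − k₂)/(k₁ + k₂), so R = r² = 0.02844 and T = 1 − R = 0.9716.

T = 0.972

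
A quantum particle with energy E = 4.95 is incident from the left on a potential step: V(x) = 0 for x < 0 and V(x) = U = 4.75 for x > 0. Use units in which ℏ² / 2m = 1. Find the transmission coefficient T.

On each side the TISE gives plane waves with k = √(2m(E − V))/ℏ: k₁ = √(2·½·4.95) = 2.225, k₂ = √(2·½·0.2) = 0.4472.
Matching ψ and ψ′ at x = 0 gives r = (k₁ − k₂)/(k₁ + k₂), so R = r² = 0.4426 and T = 1 − R = 0.5574.

T = 0.557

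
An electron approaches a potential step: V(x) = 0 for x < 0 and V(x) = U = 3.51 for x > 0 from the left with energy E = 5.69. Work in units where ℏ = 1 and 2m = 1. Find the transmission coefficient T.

T = 0.945

On each side the TISE gives plane waves with k = √(2m(E − V))/ℏ: k₁ = √(2·½·5.69) = 2.385, k₂ = √(2·½·2.18) = 1.476.
Matching ψ and ψ′ at x = 0 gives r = (k₁ − k₂)/(k₁ + k₂), so R = r² = 0.05539 and T = 1 − R = 0.9446.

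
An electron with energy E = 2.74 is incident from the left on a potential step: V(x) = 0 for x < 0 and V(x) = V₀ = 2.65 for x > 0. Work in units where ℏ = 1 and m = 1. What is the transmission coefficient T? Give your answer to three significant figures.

The wavenumbers are k₁ = √(2mE)/ℏ = 2.341 on the left and k₂ = √(2m(E − V₀))/ℏ = 0.4243 on the right.
Continuity of ψ and ψ′ at the step yields the reflection amplitude r = (k₁ − k₂)/(k₁ + k₂) = 0.6931; thus R = |r|² = 0.4804, T = 0.5196.

T = 0.520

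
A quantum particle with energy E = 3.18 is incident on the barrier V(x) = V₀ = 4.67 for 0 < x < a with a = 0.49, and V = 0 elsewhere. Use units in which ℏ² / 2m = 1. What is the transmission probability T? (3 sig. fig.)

T = 0.683

E < V₀: inside the barrier ψ ∝ e^{±κx} with κ = √(2m(V₀ − E))/ℏ = 1.221.
κa = 0.5981, sinh(κa) = 0.6344.
Matching ψ, ψ′ at both faces gives T = [1 + V₀² sinh²(κa) / (4E(V₀ − E))]⁻¹ = 1/1.463 = 0.683.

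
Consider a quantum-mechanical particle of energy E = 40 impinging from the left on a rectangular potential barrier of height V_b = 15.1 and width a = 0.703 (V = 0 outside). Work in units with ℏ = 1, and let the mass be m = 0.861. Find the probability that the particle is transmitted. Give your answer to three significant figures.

T = 0.946

E > V_b: inside the barrier k₂ = √(2m(E − V_b))/ℏ = 6.548, k₂a = 4.603.
Matching at both interfaces gives T⁻¹ = 1 + V_b² sin²(k₂a) / [4E(E − V_b)] = 1.057, hence T = 0.946.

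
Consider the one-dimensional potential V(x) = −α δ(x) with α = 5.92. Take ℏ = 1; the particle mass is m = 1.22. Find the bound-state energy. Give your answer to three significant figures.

The bound state is ψ(x) = √κ e^{−κ|x|}. The derivative jump ψ'(0⁺) − ψ'(0⁻) = −(2mα/ℏ²)ψ(0) fixes κ = mα/ℏ² = 7.222.
Then E = −ℏ²κ²/(2m) = −mα²/(2ℏ²) = -21.38.

E = -21.4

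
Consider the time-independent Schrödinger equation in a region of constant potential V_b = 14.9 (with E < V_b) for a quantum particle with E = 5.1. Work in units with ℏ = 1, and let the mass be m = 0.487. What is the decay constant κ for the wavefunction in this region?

Since E < V_b the TISE in this region is ψ'' = κ²ψ with κ = √(2m(V_b − E))/ℏ.
κ = √(2 × 0.487 × 9.8) = 3.090.

κ = 3.09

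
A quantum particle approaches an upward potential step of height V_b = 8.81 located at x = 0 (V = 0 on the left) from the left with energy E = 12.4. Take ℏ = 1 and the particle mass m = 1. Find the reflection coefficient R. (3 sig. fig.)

The wavenumbers are k₁ = √(2mE)/ℏ = 4.980 on the left and k₂ = √(2m(E − V_b))/ℏ = 2.680 on the right.
Continuity of ψ and ψ′ at the step yields the reflection amplitude r = (k₁ − k₂)/(k₁ + k₂) = 0.3003; thus R = |r|² = 0.09020, T = 0.9098.

R = 0.0902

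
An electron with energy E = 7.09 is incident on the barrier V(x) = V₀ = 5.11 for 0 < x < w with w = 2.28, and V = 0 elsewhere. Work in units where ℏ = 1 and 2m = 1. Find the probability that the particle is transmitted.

E > V₀: inside the barrier k₂ = √(2m(E − V₀))/ℏ = 1.407, k₂w = 3.208.
Matching at both interfaces gives T⁻¹ = 1 + V₀² sin²(k₂w) / [4E(E − V₀)] = 1.002, hence T = 0.998.

T = 0.998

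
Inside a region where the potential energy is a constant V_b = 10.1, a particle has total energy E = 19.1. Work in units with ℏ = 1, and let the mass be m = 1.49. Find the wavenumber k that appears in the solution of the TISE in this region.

k = 5.18

With E > V_b the solution is oscillatory, ψ ∝ e^{±ikx} with k = √(2m(E − V_b))/ℏ.
k = √(2 × 1.49 × 9) = 5.179.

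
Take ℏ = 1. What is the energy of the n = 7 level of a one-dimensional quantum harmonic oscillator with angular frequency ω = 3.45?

E = 25.9

Using E_n = (n + ½)ℏω: E_7 = 7.5 × 3.45 = 25.88.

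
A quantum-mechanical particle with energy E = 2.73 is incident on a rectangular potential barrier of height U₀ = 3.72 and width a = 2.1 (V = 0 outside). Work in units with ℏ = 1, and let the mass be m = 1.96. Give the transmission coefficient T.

E < U₀: inside the barrier ψ ∝ e^{±κx} with κ = √(2m(U₀ − E))/ℏ = 1.970.
κa = 4.137, sinh(κa) = 31.30.
The exact tunnelling result is T⁻¹ = 1 + U₀² sinh²(κa) / [4E(U₀ − E)] = 1255, so T = 0.000797.

T = 0.000797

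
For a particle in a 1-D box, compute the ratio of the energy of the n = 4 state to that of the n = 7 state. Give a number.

0.326531

Since E_n ∝ n², the ratio is (4/7)² = 0.326531.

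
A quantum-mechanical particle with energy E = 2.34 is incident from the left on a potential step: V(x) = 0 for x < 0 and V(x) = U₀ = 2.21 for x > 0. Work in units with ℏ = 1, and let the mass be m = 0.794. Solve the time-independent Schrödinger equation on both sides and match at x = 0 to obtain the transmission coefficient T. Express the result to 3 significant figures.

T = 0.617

On each side the TISE gives plane waves with k = √(2m(E − V))/ℏ: k₁ = √(2·0.794·2.34) = 1.928, k₂ = √(2·0.794·0.13) = 0.4544.
Matching ψ and ψ′ at x = 0 gives r = (k₁ − k₂)/(k₁ + k₂), so R = r² = 0.3826 and T = 1 − R = 0.6174.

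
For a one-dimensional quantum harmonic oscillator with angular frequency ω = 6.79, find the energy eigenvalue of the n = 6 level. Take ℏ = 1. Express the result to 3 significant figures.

E = 44.1

Using E_n = (n + ½)ℏω: E_6 = 6.5 × 6.79 = 44.14.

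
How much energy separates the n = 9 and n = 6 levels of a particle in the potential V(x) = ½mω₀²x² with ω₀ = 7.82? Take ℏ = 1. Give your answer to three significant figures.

ΔE = 23.5

E_n = ℏω₀(n + ½), so ΔE = (9 − 6) ℏω₀ = 3 × 7.82 = 23.46.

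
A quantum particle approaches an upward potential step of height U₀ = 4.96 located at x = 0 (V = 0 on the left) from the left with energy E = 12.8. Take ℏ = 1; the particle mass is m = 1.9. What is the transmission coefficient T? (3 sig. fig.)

On each side the TISE gives plane waves with k = √(2m(E − V))/ℏ: k₁ = √(2·1.9·12.8) = 6.974, k₂ = √(2·1.9·7.84) = 5.458.
Continuity of ψ and ψ′ at the step yields the reflection amplitude r = (k₁ − k₂)/(k₁ + k₂) = 0.1219; thus R = |r|² = 0.01487, T = 0.9851.

T = 0.985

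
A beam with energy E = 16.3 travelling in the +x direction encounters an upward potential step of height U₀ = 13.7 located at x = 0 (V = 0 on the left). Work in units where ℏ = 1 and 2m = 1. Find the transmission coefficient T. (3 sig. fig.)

The wavenumbers are k₁ = √(2mE)/ℏ = 4.037 on the left and k₂ = √(2m(E − U₀))/ℏ = 1.612 on the right.
Continuity of ψ and ψ′ at the step yields the reflection amplitude r = (k₁ − k₂)/(k₁ + k₂) = 0.4292; thus R = |r|² = 0.1842, T = 0.8158.

T = 0.816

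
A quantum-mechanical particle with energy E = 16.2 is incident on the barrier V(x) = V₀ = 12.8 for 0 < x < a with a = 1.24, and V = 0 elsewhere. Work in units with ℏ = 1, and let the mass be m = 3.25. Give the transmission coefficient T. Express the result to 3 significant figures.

T = 0.875

Above the barrier the interior wavenumber is k₂ = √(2m(E − V₀))/ℏ = 4.701, giving phase k₂a = 5.829.
Matching at both interfaces gives T⁻¹ = 1 + V₀² sin²(k₂a) / [4E(E − V₀)] = 1.143, hence T = 0.875.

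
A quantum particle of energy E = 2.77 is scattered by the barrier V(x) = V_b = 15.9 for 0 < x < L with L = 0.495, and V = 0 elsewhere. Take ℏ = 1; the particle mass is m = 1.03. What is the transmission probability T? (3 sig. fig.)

E < V_b: inside the barrier ψ ∝ e^{±κx} with κ = √(2m(V_b − E))/ℏ = 5.201.
κL = 2.574, sinh(κL) = 6.523.
The exact tunnelling result is T⁻¹ = 1 + V_b² sinh²(κL) / [4E(V_b − E)] = 74.95, so T = 0.0133.

T = 0.0133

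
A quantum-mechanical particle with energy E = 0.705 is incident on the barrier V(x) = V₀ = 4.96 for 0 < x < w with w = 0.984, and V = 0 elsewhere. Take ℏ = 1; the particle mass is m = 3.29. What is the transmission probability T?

Since E < V₀ the interior solution is evanescent with decay constant κ = √(2m(V₀ − E))/ℏ = 5.291.
κw = 5.207, sinh(κw) = 91.24.
The exact tunnelling result is T⁻¹ = 1 + V₀² sinh²(κw) / [4E(V₀ − E)] = 17070, so T = 0.0000586.

T = 0.0000586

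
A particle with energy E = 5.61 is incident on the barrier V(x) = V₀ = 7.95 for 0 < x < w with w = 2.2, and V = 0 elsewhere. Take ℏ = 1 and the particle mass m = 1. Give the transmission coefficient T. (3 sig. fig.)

E < V₀: inside the barrier ψ ∝ e^{±κx} with κ = √(2m(V₀ − E))/ℏ = 2.163.
κw = 4.759, sinh(κw) = 58.33.
Matching ψ, ψ′ at both faces gives T = [1 + V₀² sinh²(κw) / (4E(V₀ − E))]⁻¹ = 1/4096 = 0.000244.

T = 0.000244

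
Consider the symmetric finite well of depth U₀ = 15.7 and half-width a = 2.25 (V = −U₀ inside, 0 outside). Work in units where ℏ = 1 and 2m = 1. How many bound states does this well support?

The dimensionless depth is z₀ = a√(2mU₀)/ℏ = 2.25 × √(15.70) = 8.915.
A new bound state (alternating even/odd) appears each time z₀ passes a multiple of π/2, so N = ⌊2z₀/π⌋ + 1 = ⌊5.676⌋ + 1 = 6.

N = 6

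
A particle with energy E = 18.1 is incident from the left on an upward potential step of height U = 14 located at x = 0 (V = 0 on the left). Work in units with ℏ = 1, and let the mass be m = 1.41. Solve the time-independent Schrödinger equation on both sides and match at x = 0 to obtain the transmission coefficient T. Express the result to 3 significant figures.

T = 0.874

On each side the TISE gives plane waves with k = √(2m(E − V))/ℏ: k₁ = √(2·1.41·18.1) = 7.144, k₂ = √(2·1.41·4.1) = 3.400.
Matching ψ and ψ′ at x = 0 gives r = (k₁ − k₂)/(k₁ + k₂), so R = r² = 0.1261 and T = 1 − R = 0.8739.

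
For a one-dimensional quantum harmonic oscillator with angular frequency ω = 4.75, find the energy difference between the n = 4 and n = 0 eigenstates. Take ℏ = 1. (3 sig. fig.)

E_n = ℏω(n + ½), so ΔE = (4 − 0) ℏω = 4 × 4.75 = 19.00.

ΔE = 19.0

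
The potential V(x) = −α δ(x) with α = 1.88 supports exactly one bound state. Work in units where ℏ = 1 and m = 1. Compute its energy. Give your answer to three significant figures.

E = -1.77

The bound state is ψ(x) = √κ e^{−κ|x|}. The derivative jump ψ'(0⁺) − ψ'(0⁻) = −(2mα/ℏ²)ψ(0) fixes κ = mα/ℏ² = 1.880.
Then E = −ℏ²κ²/(2m) = −mα²/(2ℏ²) = -1.767.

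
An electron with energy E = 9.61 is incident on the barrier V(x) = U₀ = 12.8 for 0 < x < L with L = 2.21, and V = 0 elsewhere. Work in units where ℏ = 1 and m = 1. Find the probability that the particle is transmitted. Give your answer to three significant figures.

T = 0.0000424

E < U₀: inside the barrier ψ ∝ e^{±κx} with κ = √(2m(U₀ − E))/ℏ = 2.526.
κL = 5.582, sinh(κL) = 132.8.
Matching ψ, ψ′ at both faces gives T = [1 + U₀² sinh²(κL) / (4E(U₀ − E))]⁻¹ = 1/23570 = 0.0000424.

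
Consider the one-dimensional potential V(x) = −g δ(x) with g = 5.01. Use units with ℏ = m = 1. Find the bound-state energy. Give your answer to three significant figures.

For x ≠ 0 the bound state is ψ ∝ e^{−κ|x|}; integrating the TISE across the delta gives the cusp condition 2κ = 2mg/ℏ², so κ = 5.010.
Then E = −ℏ²κ²/(2m) = −mg²/(2ℏ²) = -12.55.

E = -12.6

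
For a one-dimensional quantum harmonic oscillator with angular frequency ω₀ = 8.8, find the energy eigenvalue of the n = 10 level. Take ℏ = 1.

The oscillator eigenvalues are E_n = ℏω₀(n + ½), so E_10 = 8.8 × 10.5 = 92.40.

E = 92.4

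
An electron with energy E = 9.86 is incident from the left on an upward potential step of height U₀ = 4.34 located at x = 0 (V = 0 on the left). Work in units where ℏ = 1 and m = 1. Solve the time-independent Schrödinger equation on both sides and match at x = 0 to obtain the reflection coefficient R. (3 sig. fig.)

On each side the TISE gives plane waves with k = √(2m(E − V))/ℏ: k₁ = √(2·1·9.86) = 4.441, k₂ = √(2·1·5.52) = 3.323.
Continuity of ψ and ψ′ at the step yields the reflection amplitude r = (k₁ − k₂)/(k₁ + k₂) = 0.1440; thus R = |r|² = 0.02074, T = 0.9793.

R = 0.0207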